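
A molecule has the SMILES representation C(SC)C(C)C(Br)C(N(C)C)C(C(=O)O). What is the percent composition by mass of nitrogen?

4.70%

Atom tally by fragment:
  CH3SCH2 → C:2 H:5 S:1
  CH(CH3) → C:2 H:4
  CH(Br) → C:1 H:1 Br:1
  CH(N(CH3)2) → C:3 H:7 N:1
  CH2COOH → C:2 H:3 O:2
Element totals:
  C: 10
  H: 20
  Br: 1
  N: 1
  O: 2
  S: 1
Molecular formula: C10H20BrNO2S.
Molar mass = 298.239 g/mol.
Mass from N: 1 × 14.007 = 14.007 g/mol.
%N = 14.007 / 298.239 × 100 = 4.70%.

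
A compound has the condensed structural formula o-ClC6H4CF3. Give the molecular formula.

Element totals:
  C: 7
  H: 4
  Cl: 1
  F: 3

C7H4ClF3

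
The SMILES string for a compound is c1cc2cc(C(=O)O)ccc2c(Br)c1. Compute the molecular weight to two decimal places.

251.08 g/mol

Atom tally by fragment:
  naphthalene ring system core → C:10 H:8
  (− 2 ring H displaced by substituents)
  + COOH → C:1 H:1 O:2
  + Br → Br:1
Element totals:
  C: 11
  H: 7
  Br: 1
  O: 2
Molecular formula: C11H7BrO2.
  M = 11(12.011) + 7(1.008) + 79.904 + 2(15.999)
    = 132.121 + 7.056 + 79.904 + 31.998 = 251.079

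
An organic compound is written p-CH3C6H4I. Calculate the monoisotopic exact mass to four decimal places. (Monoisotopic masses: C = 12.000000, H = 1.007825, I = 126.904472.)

Atom tally by fragment:
  benzene ring core → C:6 H:6
  (− 2 ring H displaced by substituents)
  + CH3 → C:1 H:3
  + I → I:1
Element totals:
  C: 7
  H: 7
  I: 1
Molecular formula: C7H7I.
  M = 7(12.0) + 7(1.007825) + 126.904472
    = 84.000000 + 7.054775 + 126.904472 = 217.959247

217.9592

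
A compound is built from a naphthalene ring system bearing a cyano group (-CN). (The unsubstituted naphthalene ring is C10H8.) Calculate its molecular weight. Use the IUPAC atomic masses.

Atom tally by fragment:
  naphthalene ring system core → C:10 H:8
  (− 1 ring H displaced by substituents)
  + CN → C:1 N:1
Element totals:
  C: 11
  H: 7
  N: 1
Molecular formula: C11H7N.
  M = 11(12.011) + 7(1.008) + 14.007
    = 132.121 + 7.056 + 14.007 = 153.184

153.18 g/mol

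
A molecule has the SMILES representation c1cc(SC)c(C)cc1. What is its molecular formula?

Atom tally by fragment:
  benzene ring core → C:6 H:6
  (− 2 ring H displaced by substituents)
  + SCH3 → C:1 H:3 S:1
  + CH3 → C:1 H:3
Element totals:
  C: 8
  H: 10
  S: 1

C8H10S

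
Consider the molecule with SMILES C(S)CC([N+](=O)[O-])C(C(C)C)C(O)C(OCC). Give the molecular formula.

Atom tally by fragment:
  HSCH2 → C:1 H:3 S:1
  CH2 → C:1 H:2
  CH(NO2) → C:1 H:1 N:1 O:2
  CH(CH(CH3)2) → C:4 H:8
  CH(OH) → C:1 H:2 O:1
  CH2OC2H5 → C:3 H:7 O:1
Element totals:
  C: 11
  H: 23
  N: 1
  O: 4
  S: 1

C11H23NO4S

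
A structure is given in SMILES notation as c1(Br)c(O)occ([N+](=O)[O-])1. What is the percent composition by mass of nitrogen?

6.74%

Atom tally by fragment:
  furan ring core → C:4 H:4 O:1
  (− 3 ring H displaced by substituents)
  + Br → Br:1
  + OH → O:1 H:1
  + NO2 → N:1 O:2
Element totals:
  C: 4
  H: 2
  Br: 1
  N: 1
  O: 4
Molecular formula: C4H2BrNO4.
Molar mass = 207.967 g/mol.
Mass from N: 1 × 14.007 = 14.007 g/mol.
%N = 14.007 / 207.967 × 100 = 6.74%.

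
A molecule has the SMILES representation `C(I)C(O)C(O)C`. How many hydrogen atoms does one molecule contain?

9

Atom tally by fragment:
  ICH2 → C:1 H:2 I:1
  CH(OH) → C:1 H:2 O:1
  CH(OH) → C:1 H:2 O:1
  CH3 → C:1 H:3
Element totals:
  C: 4
  H: 9
  I: 1
  O: 2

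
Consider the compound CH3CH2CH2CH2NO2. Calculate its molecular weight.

Element totals:
  C: 4
  H: 9
  N: 1
  O: 2
Molecular formula: C4H9NO2.
  M = 4(12.011) + 9(1.008) + 14.007 + 2(15.999)
    = 48.044 + 9.072 + 14.007 + 31.998 = 103.121

103.12 g/mol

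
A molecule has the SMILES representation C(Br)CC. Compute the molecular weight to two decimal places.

Atom tally by fragment:
  BrCH2 → C:1 H:2 Br:1
  CH2 → C:1 H:2
  CH3 → C:1 H:3
Element totals:
  C: 3
  H: 7
  Br: 1
Molecular formula: C3H7Br.
  M = 3(12.011) + 7(1.008) + 79.904
    = 36.033 + 7.056 + 79.904 = 122.993

122.99 g/mol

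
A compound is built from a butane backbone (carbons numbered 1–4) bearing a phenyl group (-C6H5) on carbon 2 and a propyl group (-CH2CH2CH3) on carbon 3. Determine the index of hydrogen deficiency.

Atom tally by fragment:
  CH3 → C:1 H:3
  CH(C6H5) → C:7 H:6
  CH(CH2CH2CH3) → C:4 H:8
  CH3 → C:1 H:3
Element totals:
  C: 13
  H: 20
Molecular formula: C13H20.
DoU = (2C + 2 + N − H − X) / 2 = (2·13 + 2 + 0 − 20 − 0) / 2 = 4.

4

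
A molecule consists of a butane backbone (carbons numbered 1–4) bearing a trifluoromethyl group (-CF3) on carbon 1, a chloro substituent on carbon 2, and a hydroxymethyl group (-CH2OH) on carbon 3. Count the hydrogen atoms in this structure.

10

Atom tally by fragment:
  F3CCH2 → C:2 H:2 F:3
  CH(Cl) → C:1 H:1 Cl:1
  CH(CH2OH) → C:2 H:4 O:1
  CH3 → C:1 H:3
Element totals:
  C: 6
  H: 10
  Cl: 1
  F: 3
  O: 1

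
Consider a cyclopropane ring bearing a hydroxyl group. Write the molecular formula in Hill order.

Atom tally by fragment:
  cyclopropane ring core → C:3 H:6
  (− 1 ring H displaced by substituents)
  + OH → O:1 H:1
Element totals:
  C: 3
  H: 6
  O: 1

C3H6O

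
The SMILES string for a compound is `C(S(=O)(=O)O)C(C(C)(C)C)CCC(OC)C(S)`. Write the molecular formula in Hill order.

Atom tally by fragment:
  HO3SCH2 → C:1 H:3 S:1 O:3
  CH(C(CH3)3) → C:5 H:10
  CH2 → C:1 H:2
  CH2 → C:1 H:2
  CH(OCH3) → C:2 H:4 O:1
  CH2SH → C:1 H:3 S:1
Element totals:
  C: 11
  H: 24
  O: 4
  S: 2

C11H24O4S2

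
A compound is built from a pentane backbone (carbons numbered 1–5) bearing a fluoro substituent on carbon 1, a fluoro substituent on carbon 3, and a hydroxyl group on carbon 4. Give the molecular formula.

C5H10F2O

Atom tally by fragment:
  FCH2 → C:1 H:2 F:1
  CH2 → C:1 H:2
  CH(F) → C:1 H:1 F:1
  CH(OH) → C:1 H:2 O:1
  CH3 → C:1 H:3
Element totals:
  C: 5
  H: 10
  F: 2
  O: 1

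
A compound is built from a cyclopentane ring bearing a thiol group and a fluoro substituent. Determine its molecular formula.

Atom tally by fragment:
  cyclopentane ring core → C:5 H:10
  (− 2 ring H displaced by substituents)
  + SH → S:1 H:1
  + F → F:1
Element totals:
  C: 5
  H: 9
  F: 1
  S: 1

C5H9FS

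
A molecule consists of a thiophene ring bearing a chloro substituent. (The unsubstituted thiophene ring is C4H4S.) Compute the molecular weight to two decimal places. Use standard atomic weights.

Atom tally by fragment:
  thiophene ring core → C:4 H:4 S:1
  (− 1 ring H displaced by substituents)
  + Cl → Cl:1
Element totals:
  C: 4
  H: 3
  Cl: 1
  S: 1
Molecular formula: C4H3ClS.
  M = 4(12.011) + 3(1.008) + 35.45 + 32.06
    = 48.044 + 3.024 + 35.450 + 32.060 = 118.578

118.58 g/mol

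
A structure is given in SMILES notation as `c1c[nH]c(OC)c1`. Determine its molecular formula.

C5H7NO

Atom tally by fragment:
  pyrrole ring core → C:4 H:5 N:1
  (− 1 ring H displaced by substituents)
  + OCH3 → C:1 H:3 O:1
Element totals:
  C: 5
  H: 7
  N: 1
  O: 1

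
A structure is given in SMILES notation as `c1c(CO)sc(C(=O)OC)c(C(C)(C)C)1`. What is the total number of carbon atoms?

Atom tally by fragment:
  thiophene ring core → C:4 H:4 S:1
  (− 3 ring H displaced by substituents)
  + CH2OH → C:1 H:3 O:1
  + COOCH3 → C:2 H:3 O:2
  + C(CH3)3 → C:4 H:9
Element totals:
  C: 11
  H: 16
  O: 3
  S: 1

11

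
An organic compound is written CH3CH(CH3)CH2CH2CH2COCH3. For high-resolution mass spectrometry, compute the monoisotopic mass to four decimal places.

Atom tally by fragment:
  CH3 → C:1 H:3
  CH(CH3) → C:2 H:4
  CH2 → C:1 H:2
  CH2 → C:1 H:2
  CH2COCH3 → C:3 H:5 O:1
Element totals:
  C: 8
  H: 16
  O: 1
Molecular formula: C8H16O.
  M = 8(12.0) + 16(1.007825) + 15.994915
    = 96.000000 + 16.125200 + 15.994915 = 128.120115

128.1201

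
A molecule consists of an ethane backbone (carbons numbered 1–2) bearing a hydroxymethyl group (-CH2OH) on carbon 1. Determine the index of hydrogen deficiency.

Atom tally by fragment:
  HOCH2CH2 → C:2 H:5 O:1
  CH3 → C:1 H:3
Element totals:
  C: 3
  H: 8
  O: 1
Molecular formula: C3H8O.
DoU = (2C + 2 + N − H − X) / 2 = (2·3 + 2 + 0 − 8 − 0) / 2 = 0.

0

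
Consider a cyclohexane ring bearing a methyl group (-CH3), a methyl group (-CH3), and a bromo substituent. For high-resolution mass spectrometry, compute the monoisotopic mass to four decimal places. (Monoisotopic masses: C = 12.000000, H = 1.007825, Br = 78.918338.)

Atom tally by fragment:
  cyclohexane ring core → C:6 H:12
  (− 3 ring H displaced by substituents)
  + CH3 → C:1 H:3
  + CH3 → C:1 H:3
  + Br → Br:1
Element totals:
  C: 8
  H: 15
  Br: 1
Molecular formula: C8H15Br.
  M = 8(12.0) + 15(1.007825) + 78.918338
    = 96.000000 + 15.117375 + 78.918338 = 190.035713

190.0357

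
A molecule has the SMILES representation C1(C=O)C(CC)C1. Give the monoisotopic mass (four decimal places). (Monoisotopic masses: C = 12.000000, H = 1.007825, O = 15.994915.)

Atom tally by fragment:
  cyclopropane ring core → C:3 H:6
  (− 2 ring H displaced by substituents)
  + CHO → C:1 H:1 O:1
  + C2H5 → C:2 H:5
Element totals:
  C: 6
  H: 10
  O: 1
Molecular formula: C6H10O.
  M = 6(12.0) + 10(1.007825) + 15.994915
    = 72.000000 + 10.078250 + 15.994915 = 98.073165

98.0732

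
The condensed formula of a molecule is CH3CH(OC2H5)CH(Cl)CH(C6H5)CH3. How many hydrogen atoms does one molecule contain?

19

Atom tally by fragment:
  CH3 → C:1 H:3
  CH(OC2H5) → C:3 H:6 O:1
  CH(Cl) → C:1 H:1 Cl:1
  CH(C6H5) → C:7 H:6
  CH3 → C:1 H:3
Element totals:
  C: 13
  H: 19
  Cl: 1
  O: 1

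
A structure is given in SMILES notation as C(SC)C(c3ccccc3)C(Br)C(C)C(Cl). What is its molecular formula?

C13H18BrClS

Atom tally by fragment:
  CH3SCH2 → C:2 H:5 S:1
  CH(C6H5) → C:7 H:6
  CH(Br) → C:1 H:1 Br:1
  CH(CH3) → C:2 H:4
  CH2Cl → C:1 H:2 Cl:1
Element totals:
  C: 13
  H: 18
  Br: 1
  Cl: 1
  S: 1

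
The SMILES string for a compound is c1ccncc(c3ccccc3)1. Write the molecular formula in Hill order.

Atom tally by fragment:
  pyridine ring core → C:5 H:5 N:1
  (− 1 ring H displaced by substituents)
  + C6H5 → C:6 H:5
Element totals:
  C: 11
  H: 9
  N: 1

C11H9N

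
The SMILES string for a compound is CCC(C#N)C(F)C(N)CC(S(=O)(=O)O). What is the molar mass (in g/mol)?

238.28 g/mol

Atom tally by fragment:
  CH3 → C:1 H:3
  CH2 → C:1 H:2
  CH(CN) → C:2 H:1 N:1
  CH(F) → C:1 H:1 F:1
  CH(NH2) → C:1 H:3 N:1
  CH2 → C:1 H:2
  CH2SO3H → C:1 H:3 S:1 O:3
Element totals:
  C: 8
  H: 15
  F: 1
  N: 2
  O: 3
  S: 1
Molecular formula: C8H15FN2O3S.
  M = 8(12.011) + 15(1.008) + 18.998 + 2(14.007) + 3(15.999) + 32.06
    = 96.088 + 15.120 + 18.998 + 28.014 + 47.997 + 32.060 = 238.277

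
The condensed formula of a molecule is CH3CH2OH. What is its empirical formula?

C2H6O

Atom tally by fragment:
  CH3 → C:1 H:3
  CH2OH → C:1 H:3 O:1
Element totals:
  C: 2
  H: 6
  O: 1
Molecular formula: C2H6O.
gcd of subscripts (2, 6, 1) = 1, so the empirical formula equals the molecular formula.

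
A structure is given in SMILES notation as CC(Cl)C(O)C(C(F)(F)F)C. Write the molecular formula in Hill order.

C6H10ClF3O

Atom tally by fragment:
  CH3 → C:1 H:3
  CH(Cl) → C:1 H:1 Cl:1
  CH(OH) → C:1 H:2 O:1
  CH(CF3) → C:2 H:1 F:3
  CH3 → C:1 H:3
Element totals:
  C: 6
  H: 10
  Cl: 1
  F: 3
  O: 1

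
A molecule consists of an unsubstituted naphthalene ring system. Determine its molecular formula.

C10H8

Atom tally by fragment:
  naphthalene ring system core → C:10 H:8
Element totals:
  C: 10
  H: 8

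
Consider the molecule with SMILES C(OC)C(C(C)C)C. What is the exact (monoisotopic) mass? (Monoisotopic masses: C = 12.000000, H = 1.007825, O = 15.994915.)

Atom tally by fragment:
  CH3OCH2 → C:2 H:5 O:1
  CH(CH(CH3)2) → C:4 H:8
  CH3 → C:1 H:3
Element totals:
  C: 7
  H: 16
  O: 1
Molecular formula: C7H16O.
  M = 7(12.0) + 16(1.007825) + 15.994915
    = 84.000000 + 16.125200 + 15.994915 = 116.120115

116.1201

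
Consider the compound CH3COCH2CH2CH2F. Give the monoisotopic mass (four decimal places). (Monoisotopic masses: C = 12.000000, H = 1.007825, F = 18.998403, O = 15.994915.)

104.0637

Atom tally by fragment:
  CH3COCH2 → C:3 H:5 O:1
  CH2 → C:1 H:2
  CH2F → C:1 H:2 F:1
Element totals:
  C: 5
  H: 9
  F: 1
  O: 1
Molecular formula: C5H9FO.
  M = 5(12.0) + 9(1.007825) + 18.998403 + 15.994915
    = 60.000000 + 9.070425 + 18.998403 + 15.994915 = 104.063743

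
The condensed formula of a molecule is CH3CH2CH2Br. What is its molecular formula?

Atom tally by fragment:
  CH3 → C:1 H:3
  CH2 → C:1 H:2
  CH2Br → C:1 H:2 Br:1
Element totals:
  C: 3
  H: 7
  Br: 1

C3H7Br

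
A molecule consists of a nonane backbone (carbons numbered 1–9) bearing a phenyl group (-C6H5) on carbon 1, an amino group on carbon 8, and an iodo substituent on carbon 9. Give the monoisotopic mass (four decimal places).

345.0953

Atom tally by fragment:
  C6H5CH2 → C:7 H:7
  CH2 → C:1 H:2
  CH2 → C:1 H:2
  CH2 → C:1 H:2
  CH2 → C:1 H:2
  CH2 → C:1 H:2
  CH2 → C:1 H:2
  CH(NH2) → C:1 H:3 N:1
  CH2I → C:1 H:2 I:1
Element totals:
  C: 15
  H: 24
  I: 1
  N: 1
Molecular formula: C15H24IN.
  M = 15(12.0) + 24(1.007825) + 126.904472 + 14.003074
    = 180.000000 + 24.187800 + 126.904472 + 14.003074 = 345.095346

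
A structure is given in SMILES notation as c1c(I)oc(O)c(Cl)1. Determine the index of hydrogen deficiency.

3

Atom tally by fragment:
  furan ring core → C:4 H:4 O:1
  (− 3 ring H displaced by substituents)
  + I → I:1
  + OH → O:1 H:1
  + Cl → Cl:1
Element totals:
  C: 4
  H: 2
  Cl: 1
  I: 1
  O: 2
Molecular formula: C4H2ClIO2.
DoU = (2C + 2 + N − H − X) / 2 = (2·4 + 2 + 0 − 2 − 2) / 2 = 3.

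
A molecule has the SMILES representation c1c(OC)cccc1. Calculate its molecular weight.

Atom tally by fragment:
  benzene ring core → C:6 H:6
  (− 1 ring H displaced by substituents)
  + OCH3 → C:1 H:3 O:1
Element totals:
  C: 7
  H: 8
  O: 1
Molecular formula: C7H8O.
  M = 7(12.011) + 8(1.008) + 15.999
    = 84.077 + 8.064 + 15.999 = 108.140

108.14 g/mol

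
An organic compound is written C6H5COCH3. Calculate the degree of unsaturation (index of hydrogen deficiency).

5

Element totals:
  C: 8
  H: 8
  O: 1
Molecular formula: C8H8O.
DoU = (2C + 2 + N − H − X) / 2 = (2·8 + 2 + 0 − 8 − 0) / 2 = 5.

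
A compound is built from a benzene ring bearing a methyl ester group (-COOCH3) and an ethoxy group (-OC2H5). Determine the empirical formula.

Atom tally by fragment:
  benzene ring core → C:6 H:6
  (− 2 ring H displaced by substituents)
  + COOCH3 → C:2 H:3 O:2
  + OC2H5 → C:2 H:5 O:1
Element totals:
  C: 10
  H: 12
  O: 3
Molecular formula: C10H12O3.
gcd of subscripts (10, 12, 3) = 1, so the empirical formula equals the molecular formula.

C10H12O3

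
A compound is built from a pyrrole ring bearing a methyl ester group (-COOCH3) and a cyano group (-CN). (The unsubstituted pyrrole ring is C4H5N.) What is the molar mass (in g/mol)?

Atom tally by fragment:
  pyrrole ring core → C:4 H:5 N:1
  (− 2 ring H displaced by substituents)
  + COOCH3 → C:2 H:3 O:2
  + CN → C:1 N:1
Element totals:
  C: 7
  H: 6
  N: 2
  O: 2
Molecular formula: C7H6N2O2.
  M = 7(12.011) + 6(1.008) + 2(14.007) + 2(15.999)
    = 84.077 + 6.048 + 28.014 + 31.998 = 150.137

150.14 g/mol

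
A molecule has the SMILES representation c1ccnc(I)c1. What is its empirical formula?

C5H4IN

Atom tally by fragment:
  pyridine ring core → C:5 H:5 N:1
  (− 1 ring H displaced by substituents)
  + I → I:1
Element totals:
  C: 5
  H: 4
  I: 1
  N: 1
Molecular formula: C5H4IN.
gcd of subscripts (5, 4, 1, 1) = 1, so the empirical formula equals the molecular formula.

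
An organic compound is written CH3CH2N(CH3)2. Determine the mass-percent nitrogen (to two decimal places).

Atom tally by fragment:
  CH3 → C:1 H:3
  CH2N(CH3)2 → C:3 H:8 N:1
Element totals:
  C: 4
  H: 11
  N: 1
Molecular formula: C4H11N.
Molar mass = 73.139 g/mol.
Mass from N: 1 × 14.007 = 14.007 g/mol.
%N = 14.007 / 73.139 × 100 = 19.15%.

19.15%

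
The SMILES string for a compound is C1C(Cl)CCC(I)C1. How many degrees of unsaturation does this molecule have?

1

Atom tally by fragment:
  cyclohexane ring core → C:6 H:12
  (− 2 ring H displaced by substituents)
  + Cl → Cl:1
  + I → I:1
Element totals:
  C: 6
  H: 10
  Cl: 1
  I: 1
Molecular formula: C6H10ClI.
DoU = (2C + 2 + N − H − X) / 2 = (2·6 + 2 + 0 − 10 − 2) / 2 = 1.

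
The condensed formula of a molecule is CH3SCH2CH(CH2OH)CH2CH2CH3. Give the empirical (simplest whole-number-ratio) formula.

Atom tally by fragment:
  CH3SCH2 → C:2 H:5 S:1
  CH(CH2OH) → C:2 H:4 O:1
  CH2 → C:1 H:2
  CH2 → C:1 H:2
  CH3 → C:1 H:3
Element totals:
  C: 7
  H: 16
  O: 1
  S: 1
Molecular formula: C7H16OS.
gcd of subscripts (7, 16, 1, 1) = 1, so the empirical formula equals the molecular formula.

C7H16OS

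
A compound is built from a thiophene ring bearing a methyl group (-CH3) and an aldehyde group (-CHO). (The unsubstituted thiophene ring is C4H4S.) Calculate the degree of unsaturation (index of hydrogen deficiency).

4

Atom tally by fragment:
  thiophene ring core → C:4 H:4 S:1
  (− 2 ring H displaced by substituents)
  + CH3 → C:1 H:3
  + CHO → C:1 H:1 O:1
Element totals:
  C: 6
  H: 6
  O: 1
  S: 1
Molecular formula: C6H6OS.
DoU = (2C + 2 + N − H − X) / 2 = (2·6 + 2 + 0 − 6 − 0) / 2 = 4.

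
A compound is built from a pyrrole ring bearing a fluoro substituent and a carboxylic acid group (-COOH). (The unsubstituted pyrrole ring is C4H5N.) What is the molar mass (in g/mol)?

129.09 g/mol

Atom tally by fragment:
  pyrrole ring core → C:4 H:5 N:1
  (− 2 ring H displaced by substituents)
  + F → F:1
  + COOH → C:1 H:1 O:2
Element totals:
  C: 5
  H: 4
  F: 1
  N: 1
  O: 2
Molecular formula: C5H4FNO2.
  M = 5(12.011) + 4(1.008) + 18.998 + 14.007 + 2(15.999)
    = 60.055 + 4.032 + 18.998 + 14.007 + 31.998 = 129.090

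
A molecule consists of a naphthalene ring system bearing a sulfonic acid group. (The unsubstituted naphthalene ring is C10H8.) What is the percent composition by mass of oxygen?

23.05%

Atom tally by fragment:
  naphthalene ring system core → C:10 H:8
  (− 1 ring H displaced by substituents)
  + SO3H → S:1 O:3 H:1
Element totals:
  C: 10
  H: 8
  O: 3
  S: 1
Molecular formula: C10H8O3S.
Molar mass = 208.231 g/mol.
Mass from O: 3 × 15.999 = 47.997 g/mol.
%O = 47.997 / 208.231 × 100 = 23.05%.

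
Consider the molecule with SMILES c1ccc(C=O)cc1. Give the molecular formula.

Atom tally by fragment:
  benzene ring core → C:6 H:6
  (− 1 ring H displaced by substituents)
  + CHO → C:1 H:1 O:1
Element totals:
  C: 7
  H: 6
  O: 1

C7H6O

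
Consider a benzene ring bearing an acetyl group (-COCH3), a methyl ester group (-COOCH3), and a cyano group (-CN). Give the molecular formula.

Atom tally by fragment:
  benzene ring core → C:6 H:6
  (− 3 ring H displaced by substituents)
  + COCH3 → C:2 H:3 O:1
  + COOCH3 → C:2 H:3 O:2
  + CN → C:1 N:1
Element totals:
  C: 11
  H: 9
  N: 1
  O: 3

C11H9NO3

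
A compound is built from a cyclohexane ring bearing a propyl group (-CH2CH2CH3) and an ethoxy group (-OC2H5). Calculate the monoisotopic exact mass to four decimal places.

Atom tally by fragment:
  cyclohexane ring core → C:6 H:12
  (− 2 ring H displaced by substituents)
  + CH2CH2CH3 → C:3 H:7
  + OC2H5 → C:2 H:5 O:1
Element totals:
  C: 11
  H: 22
  O: 1
Molecular formula: C11H22O.
  M = 11(12.0) + 22(1.007825) + 15.994915
    = 132.000000 + 22.172150 + 15.994915 = 170.167065

170.1671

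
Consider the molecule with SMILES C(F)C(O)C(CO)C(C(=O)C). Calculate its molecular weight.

164.18 g/mol

Atom tally by fragment:
  FCH2 → C:1 H:2 F:1
  CH(OH) → C:1 H:2 O:1
  CH(CH2OH) → C:2 H:4 O:1
  CH2COCH3 → C:3 H:5 O:1
Element totals:
  C: 7
  H: 13
  F: 1
  O: 3
Molecular formula: C7H13FO3.
  M = 7(12.011) + 13(1.008) + 18.998 + 3(15.999)
    = 84.077 + 13.104 + 18.998 + 47.997 = 164.176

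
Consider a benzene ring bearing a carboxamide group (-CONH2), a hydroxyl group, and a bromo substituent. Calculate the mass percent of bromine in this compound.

36.99%

Atom tally by fragment:
  benzene ring core → C:6 H:6
  (− 3 ring H displaced by substituents)
  + CONH2 → C:1 H:2 O:1 N:1
  + OH → O:1 H:1
  + Br → Br:1
Element totals:
  C: 7
  H: 6
  Br: 1
  N: 1
  O: 2
Molecular formula: C7H6BrNO2.
Molar mass = 216.034 g/mol.
Mass from Br: 1 × 79.904 = 79.904 g/mol.
%Br = 79.904 / 216.034 × 100 = 36.99%.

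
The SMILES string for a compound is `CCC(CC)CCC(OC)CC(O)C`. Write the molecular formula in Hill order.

C12H26O2

Atom tally by fragment:
  CH3 → C:1 H:3
  CH2 → C:1 H:2
  CH(C2H5) → C:3 H:6
  CH2 → C:1 H:2
  CH2 → C:1 H:2
  CH(OCH3) → C:2 H:4 O:1
  CH2 → C:1 H:2
  CH(OH) → C:1 H:2 O:1
  CH3 → C:1 H:3
Element totals:
  C: 12
  H: 26
  O: 2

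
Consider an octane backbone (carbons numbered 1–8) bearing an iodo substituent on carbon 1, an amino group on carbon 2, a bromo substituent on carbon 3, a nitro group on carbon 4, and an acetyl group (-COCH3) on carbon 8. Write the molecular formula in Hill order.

C10H18BrIN2O3

Atom tally by fragment:
  ICH2 → C:1 H:2 I:1
  CH(NH2) → C:1 H:3 N:1
  CH(Br) → C:1 H:1 Br:1
  CH(NO2) → C:1 H:1 N:1 O:2
  CH2 → C:1 H:2
  CH2 → C:1 H:2
  CH2 → C:1 H:2
  CH2COCH3 → C:3 H:5 O:1
Element totals:
  C: 10
  H: 18
  Br: 1
  I: 1
  N: 2
  O: 3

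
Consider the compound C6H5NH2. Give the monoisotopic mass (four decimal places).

Element totals:
  C: 6
  H: 7
  N: 1
Molecular formula: C6H7N.
  M = 6(12.0) + 7(1.007825) + 14.003074
    = 72.000000 + 7.054775 + 14.003074 = 93.057849

93.0578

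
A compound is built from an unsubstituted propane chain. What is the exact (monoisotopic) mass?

44.0626

Atom tally by fragment:
  CH3 → C:1 H:3
  CH2 → C:1 H:2
  CH3 → C:1 H:3
Element totals:
  C: 3
  H: 8
Molecular formula: C3H8.
  M = 3(12.0) + 8(1.007825)
    = 36.000000 + 8.062600 = 44.062600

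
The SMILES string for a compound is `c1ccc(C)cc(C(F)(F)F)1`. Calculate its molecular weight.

Atom tally by fragment:
  benzene ring core → C:6 H:6
  (− 2 ring H displaced by substituents)
  + CH3 → C:1 H:3
  + CF3 → C:1 F:3
Element totals:
  C: 8
  H: 7
  F: 3
Molecular formula: C8H7F3.
  M = 8(12.011) + 7(1.008) + 3(18.998)
    = 96.088 + 7.056 + 56.994 = 160.138

160.14 g/mol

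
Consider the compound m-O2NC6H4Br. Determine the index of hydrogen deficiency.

5

Atom tally by fragment:
  benzene ring core → C:6 H:6
  (− 2 ring H displaced by substituents)
  + NO2 → N:1 O:2
  + Br → Br:1
Element totals:
  C: 6
  H: 4
  Br: 1
  N: 1
  O: 2
Molecular formula: C6H4BrNO2.
DoU = (2C + 2 + N − H − X) / 2 = (2·6 + 2 + 1 − 4 − 1) / 2 = 5.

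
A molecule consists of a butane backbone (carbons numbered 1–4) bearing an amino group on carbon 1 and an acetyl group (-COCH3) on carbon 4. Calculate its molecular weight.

115.18 g/mol

Atom tally by fragment:
  H2NCH2 → C:1 H:4 N:1
  CH2 → C:1 H:2
  CH2 → C:1 H:2
  CH2COCH3 → C:3 H:5 O:1
Element totals:
  C: 6
  H: 13
  N: 1
  O: 1
Molecular formula: C6H13NO.
  M = 6(12.011) + 13(1.008) + 14.007 + 15.999
    = 72.066 + 13.104 + 14.007 + 15.999 = 115.176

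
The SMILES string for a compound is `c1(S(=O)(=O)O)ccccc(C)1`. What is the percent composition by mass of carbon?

Atom tally by fragment:
  benzene ring core → C:6 H:6
  (− 2 ring H displaced by substituents)
  + SO3H → S:1 O:3 H:1
  + CH3 → C:1 H:3
Element totals:
  C: 7
  H: 8
  O: 3
  S: 1
Molecular formula: C7H8O3S.
Molar mass = 172.198 g/mol.
Mass from C: 7 × 12.011 = 84.077 g/mol.
%C = 84.077 / 172.198 × 100 = 48.83%.

48.83%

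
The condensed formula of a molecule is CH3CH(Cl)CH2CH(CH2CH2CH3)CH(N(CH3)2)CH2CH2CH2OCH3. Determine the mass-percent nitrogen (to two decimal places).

5.31%

Element totals:
  C: 14
  H: 30
  Cl: 1
  N: 1
  O: 1
Molecular formula: C14H30ClNO.
Molar mass = 263.850 g/mol.
Mass from N: 1 × 14.007 = 14.007 g/mol.
%N = 14.007 / 263.850 × 100 = 5.31%.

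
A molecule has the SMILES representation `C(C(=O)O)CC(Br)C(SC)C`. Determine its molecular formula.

C7H13BrO2S

Atom tally by fragment:
  HOOCCH2 → C:2 H:3 O:2
  CH2 → C:1 H:2
  CH(Br) → C:1 H:1 Br:1
  CH(SCH3) → C:2 H:4 S:1
  CH3 → C:1 H:3
Element totals:
  C: 7
  H: 13
  Br: 1
  O: 2
  S: 1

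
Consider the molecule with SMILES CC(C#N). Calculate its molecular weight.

Atom tally by fragment:
  CH3 → C:1 H:3
  CH2CN → C:2 H:2 N:1
Element totals:
  C: 3
  H: 5
  N: 1
Molecular formula: C3H5N.
  M = 3(12.011) + 5(1.008) + 14.007
    = 36.033 + 5.040 + 14.007 = 55.080

55.08 g/mol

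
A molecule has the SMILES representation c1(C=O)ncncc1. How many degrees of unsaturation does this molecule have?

5

Atom tally by fragment:
  pyrimidine ring core → C:4 H:4 N:2
  (− 1 ring H displaced by substituents)
  + CHO → C:1 H:1 O:1
Element totals:
  C: 5
  H: 4
  N: 2
  O: 1
Molecular formula: C5H4N2O.
DoU = (2C + 2 + N − H − X) / 2 = (2·5 + 2 + 2 − 4 − 0) / 2 = 5.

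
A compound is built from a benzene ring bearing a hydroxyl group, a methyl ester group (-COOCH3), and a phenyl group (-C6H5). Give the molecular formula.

C14H12O3

Atom tally by fragment:
  benzene ring core → C:6 H:6
  (− 3 ring H displaced by substituents)
  + OH → O:1 H:1
  + COOCH3 → C:2 H:3 O:2
  + C6H5 → C:6 H:5
Element totals:
  C: 14
  H: 12
  O: 3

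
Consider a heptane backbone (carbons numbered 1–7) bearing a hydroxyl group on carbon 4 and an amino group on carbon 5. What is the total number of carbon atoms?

Atom tally by fragment:
  CH3 → C:1 H:3
  CH2 → C:1 H:2
  CH2 → C:1 H:2
  CH(OH) → C:1 H:2 O:1
  CH(NH2) → C:1 H:3 N:1
  CH2 → C:1 H:2
  CH3 → C:1 H:3
Element totals:
  C: 7
  H: 17
  N: 1
  O: 1

7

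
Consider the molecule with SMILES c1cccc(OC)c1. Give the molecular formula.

Atom tally by fragment:
  benzene ring core → C:6 H:6
  (− 1 ring H displaced by substituents)
  + OCH3 → C:1 H:3 O:1
Element totals:
  C: 7
  H: 8
  O: 1

C7H8O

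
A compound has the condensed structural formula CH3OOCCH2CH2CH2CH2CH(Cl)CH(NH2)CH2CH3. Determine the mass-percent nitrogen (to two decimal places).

Element totals:
  C: 10
  H: 20
  Cl: 1
  N: 1
  O: 2
Molecular formula: C10H20ClNO2.
Molar mass = 221.725 g/mol.
Mass from N: 1 × 14.007 = 14.007 g/mol.
%N = 14.007 / 221.725 × 100 = 6.32%.

6.32%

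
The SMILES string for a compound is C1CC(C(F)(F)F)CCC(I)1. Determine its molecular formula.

Atom tally by fragment:
  cyclohexane ring core → C:6 H:12
  (− 2 ring H displaced by substituents)
  + CF3 → C:1 F:3
  + I → I:1
Element totals:
  C: 7
  H: 10
  F: 3
  I: 1

C7H10F3I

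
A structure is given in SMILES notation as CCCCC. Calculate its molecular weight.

Atom tally by fragment:
  CH3 → C:1 H:3
  CH2 → C:1 H:2
  CH2 → C:1 H:2
  CH2 → C:1 H:2
  CH3 → C:1 H:3
Element totals:
  C: 5
  H: 12
Molecular formula: C5H12.
  M = 5(12.011) + 12(1.008)
    = 60.055 + 12.096 = 72.151

72.15 g/mol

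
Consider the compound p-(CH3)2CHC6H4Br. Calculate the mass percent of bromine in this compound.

40.13%

Element totals:
  C: 9
  H: 11
  Br: 1
Molecular formula: C9H11Br.
Molar mass = 199.091 g/mol.
Mass from Br: 1 × 79.904 = 79.904 g/mol.
%Br = 79.904 / 199.091 × 100 = 40.13%.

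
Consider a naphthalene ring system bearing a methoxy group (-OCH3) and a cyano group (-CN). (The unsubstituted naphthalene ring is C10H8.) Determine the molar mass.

Atom tally by fragment:
  naphthalene ring system core → C:10 H:8
  (− 2 ring H displaced by substituents)
  + OCH3 → C:1 H:3 O:1
  + CN → C:1 N:1
Element totals:
  C: 12
  H: 9
  N: 1
  O: 1
Molecular formula: C12H9NO.
  M = 12(12.011) + 9(1.008) + 14.007 + 15.999
    = 144.132 + 9.072 + 14.007 + 15.999 = 183.210

183.21 g/mol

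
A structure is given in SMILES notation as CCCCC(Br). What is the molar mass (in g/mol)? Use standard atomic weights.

Atom tally by fragment:
  CH3 → C:1 H:3
  CH2 → C:1 H:2
  CH2 → C:1 H:2
  CH2 → C:1 H:2
  CH2Br → C:1 H:2 Br:1
Element totals:
  C: 5
  H: 11
  Br: 1
Molecular formula: C5H11Br.
  M = 5(12.011) + 11(1.008) + 79.904
    = 60.055 + 11.088 + 79.904 = 151.047

151.05 g/mol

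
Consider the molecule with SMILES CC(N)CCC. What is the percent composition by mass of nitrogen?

16.07%

Atom tally by fragment:
  CH3 → C:1 H:3
  CH(NH2) → C:1 H:3 N:1
  CH2 → C:1 H:2
  CH2 → C:1 H:2
  CH3 → C:1 H:3
Element totals:
  C: 5
  H: 13
  N: 1
Molecular formula: C5H13N.
Molar mass = 87.166 g/mol.
Mass from N: 1 × 14.007 = 14.007 g/mol.
%N = 14.007 / 87.166 × 100 = 16.07%.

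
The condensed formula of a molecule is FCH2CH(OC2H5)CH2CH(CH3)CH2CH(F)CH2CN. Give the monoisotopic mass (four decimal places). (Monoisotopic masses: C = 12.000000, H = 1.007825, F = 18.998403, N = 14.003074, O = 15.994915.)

Element totals:
  C: 11
  H: 19
  F: 2
  N: 1
  O: 1
Molecular formula: C11H19F2NO.
  M = 11(12.0) + 19(1.007825) + 2(18.998403) + 14.003074 + 15.994915
    = 132.000000 + 19.148675 + 37.996806 + 14.003074 + 15.994915 = 219.143470

219.1435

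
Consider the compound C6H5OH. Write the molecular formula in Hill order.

Atom tally by fragment:
  benzene ring core → C:6 H:6
  (− 1 ring H displaced by substituents)
  + OH → O:1 H:1
Element totals:
  C: 6
  H: 6
  O: 1

C6H6O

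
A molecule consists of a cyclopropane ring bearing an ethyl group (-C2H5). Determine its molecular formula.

C5H10

Atom tally by fragment:
  cyclopropane ring core → C:3 H:6
  (− 1 ring H displaced by substituents)
  + C2H5 → C:2 H:5
Element totals:
  C: 5
  H: 10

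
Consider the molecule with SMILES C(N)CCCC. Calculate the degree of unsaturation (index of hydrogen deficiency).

0

Atom tally by fragment:
  H2NCH2 → C:1 H:4 N:1
  CH2 → C:1 H:2
  CH2 → C:1 H:2
  CH2 → C:1 H:2
  CH3 → C:1 H:3
Element totals:
  C: 5
  H: 13
  N: 1
Molecular formula: C5H13N.
DoU = (2C + 2 + N − H − X) / 2 = (2·5 + 2 + 1 − 13 − 0) / 2 = 0.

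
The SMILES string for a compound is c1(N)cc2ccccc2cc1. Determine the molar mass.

143.19 g/mol

Atom tally by fragment:
  naphthalene ring system core → C:10 H:8
  (− 1 ring H displaced by substituents)
  + NH2 → N:1 H:2
Element totals:
  C: 10
  H: 9
  N: 1
Molecular formula: C10H9N.
  M = 10(12.011) + 9(1.008) + 14.007
    = 120.110 + 9.072 + 14.007 = 143.189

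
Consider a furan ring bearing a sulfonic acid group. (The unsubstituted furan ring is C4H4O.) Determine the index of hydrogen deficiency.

3

Atom tally by fragment:
  furan ring core → C:4 H:4 O:1
  (− 1 ring H displaced by substituents)
  + SO3H → S:1 O:3 H:1
Element totals:
  C: 4
  H: 4
  O: 4
  S: 1
Molecular formula: C4H4O4S.
DoU = (2C + 2 + N − H − X) / 2 = (2·4 + 2 + 0 − 4 − 0) / 2 = 3.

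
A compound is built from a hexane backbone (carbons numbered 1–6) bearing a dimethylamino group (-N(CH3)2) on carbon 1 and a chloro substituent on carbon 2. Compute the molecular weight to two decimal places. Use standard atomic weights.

163.69 g/mol

Atom tally by fragment:
  (CH3)2NCH2 → C:3 H:8 N:1
  CH(Cl) → C:1 H:1 Cl:1
  CH2 → C:1 H:2
  CH2 → C:1 H:2
  CH2 → C:1 H:2
  CH3 → C:1 H:3
Element totals:
  C: 8
  H: 18
  Cl: 1
  N: 1
Molecular formula: C8H18ClN.
  M = 8(12.011) + 18(1.008) + 35.45 + 14.007
    = 96.088 + 18.144 + 35.450 + 14.007 = 163.689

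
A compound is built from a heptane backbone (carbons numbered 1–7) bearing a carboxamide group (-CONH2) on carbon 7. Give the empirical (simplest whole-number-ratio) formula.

C8H17NO

Atom tally by fragment:
  CH3 → C:1 H:3
  CH2 → C:1 H:2
  CH2 → C:1 H:2
  CH2 → C:1 H:2
  CH2 → C:1 H:2
  CH2 → C:1 H:2
  CH2CONH2 → C:2 H:4 O:1 N:1
Element totals:
  C: 8
  H: 17
  N: 1
  O: 1
Molecular formula: C8H17NO.
gcd of subscripts (8, 17, 1, 1) = 1, so the empirical formula equals the molecular formula.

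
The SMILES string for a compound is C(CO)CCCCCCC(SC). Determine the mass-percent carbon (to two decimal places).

Atom tally by fragment:
  HOCH2CH2 → C:2 H:5 O:1
  CH2 → C:1 H:2
  CH2 → C:1 H:2
  CH2 → C:1 H:2
  CH2 → C:1 H:2
  CH2 → C:1 H:2
  CH2 → C:1 H:2
  CH2SCH3 → C:2 H:5 S:1
Element totals:
  C: 10
  H: 22
  O: 1
  S: 1
Molecular formula: C10H22OS.
Molar mass = 190.345 g/mol.
Mass from C: 10 × 12.011 = 120.110 g/mol.
%C = 120.110 / 190.345 × 100 = 63.10%.

63.10%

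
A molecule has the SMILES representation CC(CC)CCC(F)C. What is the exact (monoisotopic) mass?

Atom tally by fragment:
  CH3 → C:1 H:3
  CH(C2H5) → C:3 H:6
  CH2 → C:1 H:2
  CH2 → C:1 H:2
  CH(F) → C:1 H:1 F:1
  CH3 → C:1 H:3
Element totals:
  C: 8
  H: 17
  F: 1
Molecular formula: C8H17F.
  M = 8(12.0) + 17(1.007825) + 18.998403
    = 96.000000 + 17.133025 + 18.998403 = 132.131428

132.1314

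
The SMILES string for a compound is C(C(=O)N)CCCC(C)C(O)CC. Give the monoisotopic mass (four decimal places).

Atom tally by fragment:
  H2NOCCH2 → C:2 H:4 O:1 N:1
  CH2 → C:1 H:2
  CH2 → C:1 H:2
  CH2 → C:1 H:2
  CH(CH3) → C:2 H:4
  CH(OH) → C:1 H:2 O:1
  CH2 → C:1 H:2
  CH3 → C:1 H:3
Element totals:
  C: 10
  H: 21
  N: 1
  O: 2
Molecular formula: C10H21NO2.
  M = 10(12.0) + 21(1.007825) + 14.003074 + 2(15.994915)
    = 120.000000 + 21.164325 + 14.003074 + 31.989830 = 187.157229

187.1572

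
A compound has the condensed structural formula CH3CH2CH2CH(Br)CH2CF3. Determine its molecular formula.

C6H10BrF3

Atom tally by fragment:
  CH3 → C:1 H:3
  CH2 → C:1 H:2
  CH2 → C:1 H:2
  CH(Br) → C:1 H:1 Br:1
  CH2CF3 → C:2 H:2 F:3
Element totals:
  C: 6
  H: 10
  Br: 1
  F: 3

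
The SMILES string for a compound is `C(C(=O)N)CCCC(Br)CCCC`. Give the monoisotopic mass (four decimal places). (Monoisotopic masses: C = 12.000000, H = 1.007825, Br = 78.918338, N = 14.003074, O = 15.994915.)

Atom tally by fragment:
  H2NOCCH2 → C:2 H:4 O:1 N:1
  CH2 → C:1 H:2
  CH2 → C:1 H:2
  CH2 → C:1 H:2
  CH(Br) → C:1 H:1 Br:1
  CH2 → C:1 H:2
  CH2 → C:1 H:2
  CH2 → C:1 H:2
  CH3 → C:1 H:3
Element totals:
  C: 10
  H: 20
  Br: 1
  N: 1
  O: 1
Molecular formula: C10H20BrNO.
  M = 10(12.0) + 20(1.007825) + 78.918338 + 14.003074 + 15.994915
    = 120.000000 + 20.156500 + 78.918338 + 14.003074 + 15.994915 = 249.072827

249.0728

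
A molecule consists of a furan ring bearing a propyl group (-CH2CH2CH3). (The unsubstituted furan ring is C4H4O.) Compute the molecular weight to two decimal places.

110.16 g/mol

Atom tally by fragment:
  furan ring core → C:4 H:4 O:1
  (− 1 ring H displaced by substituents)
  + CH2CH2CH3 → C:3 H:7
Element totals:
  C: 7
  H: 10
  O: 1
Molecular formula: C7H10O.
  M = 7(12.011) + 10(1.008) + 15.999
    = 84.077 + 10.080 + 15.999 = 110.156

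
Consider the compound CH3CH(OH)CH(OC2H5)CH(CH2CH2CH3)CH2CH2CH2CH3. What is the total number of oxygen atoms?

Element totals:
  C: 13
  H: 28
  O: 2

2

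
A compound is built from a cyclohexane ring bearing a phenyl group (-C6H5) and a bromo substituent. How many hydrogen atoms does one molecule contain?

Atom tally by fragment:
  cyclohexane ring core → C:6 H:12
  (− 2 ring H displaced by substituents)
  + C6H5 → C:6 H:5
  + Br → Br:1
Element totals:
  C: 12
  H: 15
  Br: 1

15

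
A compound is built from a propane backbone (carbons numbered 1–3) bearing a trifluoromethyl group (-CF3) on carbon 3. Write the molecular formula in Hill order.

Atom tally by fragment:
  CH3 → C:1 H:3
  CH2 → C:1 H:2
  CH2CF3 → C:2 H:2 F:3
Element totals:
  C: 4
  H: 7
  F: 3

C4H7F3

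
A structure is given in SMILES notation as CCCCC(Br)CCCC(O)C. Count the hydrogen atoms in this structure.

21

Atom tally by fragment:
  CH3 → C:1 H:3
  CH2 → C:1 H:2
  CH2 → C:1 H:2
  CH2 → C:1 H:2
  CH(Br) → C:1 H:1 Br:1
  CH2 → C:1 H:2
  CH2 → C:1 H:2
  CH2 → C:1 H:2
  CH(OH) → C:1 H:2 O:1
  CH3 → C:1 H:3
Element totals:
  C: 10
  H: 21
  Br: 1
  O: 1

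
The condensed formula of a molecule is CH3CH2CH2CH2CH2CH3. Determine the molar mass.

86.18 g/mol

Atom tally by fragment:
  CH3 → C:1 H:3
  CH2 → C:1 H:2
  CH2 → C:1 H:2
  CH2 → C:1 H:2
  CH2 → C:1 H:2
  CH3 → C:1 H:3
Element totals:
  C: 6
  H: 14
Molecular formula: C6H14.
  M = 6(12.011) + 14(1.008)
    = 72.066 + 14.112 = 86.178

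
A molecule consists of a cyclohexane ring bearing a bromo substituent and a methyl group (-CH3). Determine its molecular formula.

C7H13Br

Atom tally by fragment:
  cyclohexane ring core → C:6 H:12
  (− 2 ring H displaced by substituents)
  + Br → Br:1
  + CH3 → C:1 H:3
Element totals:
  C: 7
  H: 13
  Br: 1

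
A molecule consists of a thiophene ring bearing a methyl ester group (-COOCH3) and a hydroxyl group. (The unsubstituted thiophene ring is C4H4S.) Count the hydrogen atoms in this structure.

6

Atom tally by fragment:
  thiophene ring core → C:4 H:4 S:1
  (− 2 ring H displaced by substituents)
  + COOCH3 → C:2 H:3 O:2
  + OH → O:1 H:1
Element totals:
  C: 6
  H: 6
  O: 3
  S: 1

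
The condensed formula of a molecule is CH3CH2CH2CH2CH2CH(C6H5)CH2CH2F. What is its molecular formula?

Atom tally by fragment:
  CH3 → C:1 H:3
  CH2 → C:1 H:2
  CH2 → C:1 H:2
  CH2 → C:1 H:2
  CH2 → C:1 H:2
  CH(C6H5) → C:7 H:6
  CH2 → C:1 H:2
  CH2F → C:1 H:2 F:1
Element totals:
  C: 14
  H: 21
  F: 1

C14H21F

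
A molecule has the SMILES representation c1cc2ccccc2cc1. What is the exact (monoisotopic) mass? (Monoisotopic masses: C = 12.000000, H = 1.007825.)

128.0626

Atom tally by fragment:
  naphthalene ring system core → C:10 H:8
Element totals:
  C: 10
  H: 8
Molecular formula: C10H8.
  M = 10(12.0) + 8(1.007825)
    = 120.000000 + 8.062600 = 128.062600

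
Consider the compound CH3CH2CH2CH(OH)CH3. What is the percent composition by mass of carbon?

68.13%

Element totals:
  C: 5
  H: 12
  O: 1
Molecular formula: C5H12O.
Molar mass = 88.150 g/mol.
Mass from C: 5 × 12.011 = 60.055 g/mol.
%C = 60.055 / 88.150 × 100 = 68.13%.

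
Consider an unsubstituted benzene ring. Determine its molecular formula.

C6H6

Atom tally by fragment:
  benzene ring core → C:6 H:6
Element totals:
  C: 6
  H: 6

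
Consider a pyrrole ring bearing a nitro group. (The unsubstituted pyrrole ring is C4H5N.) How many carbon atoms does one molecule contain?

Atom tally by fragment:
  pyrrole ring core → C:4 H:5 N:1
  (− 1 ring H displaced by substituents)
  + NO2 → N:1 O:2
Element totals:
  C: 4
  H: 4
  N: 2
  O: 2

4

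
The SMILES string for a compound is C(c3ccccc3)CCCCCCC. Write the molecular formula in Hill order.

Atom tally by fragment:
  C6H5CH2 → C:7 H:7
  CH2 → C:1 H:2
  CH2 → C:1 H:2
  CH2 → C:1 H:2
  CH2 → C:1 H:2
  CH2 → C:1 H:2
  CH2 → C:1 H:2
  CH3 → C:1 H:3
Element totals:
  C: 14
  H: 22

C14H22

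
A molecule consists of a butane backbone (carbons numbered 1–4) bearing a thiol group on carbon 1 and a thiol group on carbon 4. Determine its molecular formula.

C4H10S2

Atom tally by fragment:
  HSCH2 → C:1 H:3 S:1
  CH2 → C:1 H:2
  CH2 → C:1 H:2
  CH2SH → C:1 H:3 S:1
Element totals:
  C: 4
  H: 10
  S: 2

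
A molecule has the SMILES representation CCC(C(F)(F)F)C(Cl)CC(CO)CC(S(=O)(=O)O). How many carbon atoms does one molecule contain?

Atom tally by fragment:
  CH3 → C:1 H:3
  CH2 → C:1 H:2
  CH(CF3) → C:2 H:1 F:3
  CH(Cl) → C:1 H:1 Cl:1
  CH2 → C:1 H:2
  CH(CH2OH) → C:2 H:4 O:1
  CH2 → C:1 H:2
  CH2SO3H → C:1 H:3 S:1 O:3
Element totals:
  C: 10
  H: 18
  Cl: 1
  F: 3
  O: 4
  S: 1

10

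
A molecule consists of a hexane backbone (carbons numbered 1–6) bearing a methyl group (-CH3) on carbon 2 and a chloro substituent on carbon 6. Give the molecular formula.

C7H15Cl

Atom tally by fragment:
  CH3 → C:1 H:3
  CH(CH3) → C:2 H:4
  CH2 → C:1 H:2
  CH2 → C:1 H:2
  CH2 → C:1 H:2
  CH2Cl → C:1 H:2 Cl:1
Element totals:
  C: 7
  H: 15
  Cl: 1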